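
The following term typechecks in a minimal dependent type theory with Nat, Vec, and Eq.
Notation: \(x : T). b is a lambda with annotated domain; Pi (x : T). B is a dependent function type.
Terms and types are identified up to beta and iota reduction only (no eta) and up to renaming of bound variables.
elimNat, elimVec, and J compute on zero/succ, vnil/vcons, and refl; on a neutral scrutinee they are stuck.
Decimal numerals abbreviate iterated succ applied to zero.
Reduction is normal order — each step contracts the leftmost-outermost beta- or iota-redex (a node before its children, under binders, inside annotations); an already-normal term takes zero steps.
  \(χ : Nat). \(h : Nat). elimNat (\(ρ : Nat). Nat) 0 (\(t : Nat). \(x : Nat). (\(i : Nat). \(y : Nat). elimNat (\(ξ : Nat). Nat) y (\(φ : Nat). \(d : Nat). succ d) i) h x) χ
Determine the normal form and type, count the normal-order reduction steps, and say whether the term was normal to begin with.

reduced normal form:
  \(χ : Nat). \(h : Nat). elimNat (\(ρ : Nat). Nat) 0 (\(t : Nat). \(x : Nat). elimNat (\(i : Nat). Nat) x (\(y : Nat). \(ξ : Nat). succ ξ) h) χ
the term's type:
  Pi (χ : Nat). Pi (h : Nat). Nat
reduction steps (normal order): 2
term was already normal: no
first redex: a beta-redex


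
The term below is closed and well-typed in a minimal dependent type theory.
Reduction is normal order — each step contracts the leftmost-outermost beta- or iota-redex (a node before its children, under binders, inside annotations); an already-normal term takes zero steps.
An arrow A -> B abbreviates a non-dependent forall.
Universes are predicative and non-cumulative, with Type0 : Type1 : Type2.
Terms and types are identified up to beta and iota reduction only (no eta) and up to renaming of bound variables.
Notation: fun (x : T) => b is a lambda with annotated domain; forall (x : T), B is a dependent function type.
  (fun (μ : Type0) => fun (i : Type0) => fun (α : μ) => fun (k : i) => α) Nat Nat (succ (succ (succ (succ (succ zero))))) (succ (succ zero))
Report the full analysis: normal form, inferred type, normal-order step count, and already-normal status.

reduced normal form:
  succ (succ (succ (succ (succ zero))))
inferred type:
  Nat
steps to reach normal form (normal order): 4
started in normal form: no
first redex: a beta-redex


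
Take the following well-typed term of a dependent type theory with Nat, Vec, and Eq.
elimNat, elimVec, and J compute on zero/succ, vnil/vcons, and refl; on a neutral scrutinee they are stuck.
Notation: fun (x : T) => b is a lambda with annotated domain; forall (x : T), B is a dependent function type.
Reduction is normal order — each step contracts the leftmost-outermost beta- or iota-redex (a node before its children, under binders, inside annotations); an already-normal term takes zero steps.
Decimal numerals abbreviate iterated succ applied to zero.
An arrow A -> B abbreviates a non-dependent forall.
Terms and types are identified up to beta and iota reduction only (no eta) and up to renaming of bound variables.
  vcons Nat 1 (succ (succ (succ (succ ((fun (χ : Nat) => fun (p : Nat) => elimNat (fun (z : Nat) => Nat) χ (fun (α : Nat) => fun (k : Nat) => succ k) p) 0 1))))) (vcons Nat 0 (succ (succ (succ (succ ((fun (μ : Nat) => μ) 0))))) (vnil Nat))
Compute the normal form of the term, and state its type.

resulting normal form:
  vcons Nat 1 5 (vcons Nat 0 4 (vnil Nat))
the term's type:
  Vec Nat 2
observation: the first redex contracted is a beta-redex; the normal form is reached in 7 normal-order steps.


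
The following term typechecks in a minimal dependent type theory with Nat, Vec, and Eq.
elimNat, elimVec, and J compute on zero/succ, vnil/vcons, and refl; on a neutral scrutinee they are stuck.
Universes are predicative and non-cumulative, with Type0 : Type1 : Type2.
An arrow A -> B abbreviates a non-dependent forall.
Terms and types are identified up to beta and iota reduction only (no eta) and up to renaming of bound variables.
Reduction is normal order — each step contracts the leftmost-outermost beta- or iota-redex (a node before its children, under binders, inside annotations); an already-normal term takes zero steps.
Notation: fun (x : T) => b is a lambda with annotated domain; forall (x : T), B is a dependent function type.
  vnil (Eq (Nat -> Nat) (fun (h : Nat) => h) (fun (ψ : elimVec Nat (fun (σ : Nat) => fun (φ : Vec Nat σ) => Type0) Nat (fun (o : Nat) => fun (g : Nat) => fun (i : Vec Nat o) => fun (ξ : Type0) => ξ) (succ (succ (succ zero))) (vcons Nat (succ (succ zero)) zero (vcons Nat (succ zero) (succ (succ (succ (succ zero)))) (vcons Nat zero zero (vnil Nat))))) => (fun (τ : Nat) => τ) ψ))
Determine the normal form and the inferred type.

reduced normal form:
  vnil (Eq (Nat -> Nat) (fun (h : Nat) => h) (fun (ψ : Nat) => ψ))
the term's type:
  Vec (Eq (Nat -> Nat) (fun (h : Nat) => h) (fun (ψ : Nat) => ψ)) zero
observation: reduction starts at an elimVec iota-redex, and 17 normal-order steps reach the normal form.


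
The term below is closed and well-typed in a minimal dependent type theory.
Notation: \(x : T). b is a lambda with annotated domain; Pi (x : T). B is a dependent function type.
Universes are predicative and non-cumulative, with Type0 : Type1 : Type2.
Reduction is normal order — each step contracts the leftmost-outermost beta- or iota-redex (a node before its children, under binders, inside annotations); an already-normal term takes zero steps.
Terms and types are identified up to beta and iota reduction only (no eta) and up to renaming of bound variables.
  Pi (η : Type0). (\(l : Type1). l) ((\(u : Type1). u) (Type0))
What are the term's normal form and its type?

resulting normal form:
  Pi (η : Type0). Type0
type:
  Type1
observation: 2 normal-order steps separate the term from its normal form.


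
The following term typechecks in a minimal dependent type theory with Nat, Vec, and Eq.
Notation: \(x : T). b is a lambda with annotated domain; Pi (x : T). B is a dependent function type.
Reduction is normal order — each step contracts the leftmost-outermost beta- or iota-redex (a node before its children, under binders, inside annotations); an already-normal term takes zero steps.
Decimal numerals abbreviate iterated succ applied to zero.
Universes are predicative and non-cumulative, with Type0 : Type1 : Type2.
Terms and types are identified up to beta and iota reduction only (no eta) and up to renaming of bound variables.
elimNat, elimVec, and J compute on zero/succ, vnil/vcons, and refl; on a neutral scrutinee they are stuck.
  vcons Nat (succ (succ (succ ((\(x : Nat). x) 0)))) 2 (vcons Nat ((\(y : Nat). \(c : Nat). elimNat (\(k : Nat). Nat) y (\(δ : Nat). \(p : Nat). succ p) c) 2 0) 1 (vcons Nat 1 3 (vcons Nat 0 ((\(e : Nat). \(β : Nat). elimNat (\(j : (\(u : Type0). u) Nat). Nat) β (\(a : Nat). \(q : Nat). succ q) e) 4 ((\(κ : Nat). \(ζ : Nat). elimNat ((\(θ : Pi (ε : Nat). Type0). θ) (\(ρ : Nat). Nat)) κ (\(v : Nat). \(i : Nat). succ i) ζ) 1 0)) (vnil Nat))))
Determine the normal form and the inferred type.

normal form:
  vcons Nat 3 2 (vcons Nat 2 1 (vcons Nat 1 3 (vcons Nat 0 5 (vnil Nat))))
type:
  Vec Nat 4
observation: the term reaches its normal form after 22 normal-order steps.


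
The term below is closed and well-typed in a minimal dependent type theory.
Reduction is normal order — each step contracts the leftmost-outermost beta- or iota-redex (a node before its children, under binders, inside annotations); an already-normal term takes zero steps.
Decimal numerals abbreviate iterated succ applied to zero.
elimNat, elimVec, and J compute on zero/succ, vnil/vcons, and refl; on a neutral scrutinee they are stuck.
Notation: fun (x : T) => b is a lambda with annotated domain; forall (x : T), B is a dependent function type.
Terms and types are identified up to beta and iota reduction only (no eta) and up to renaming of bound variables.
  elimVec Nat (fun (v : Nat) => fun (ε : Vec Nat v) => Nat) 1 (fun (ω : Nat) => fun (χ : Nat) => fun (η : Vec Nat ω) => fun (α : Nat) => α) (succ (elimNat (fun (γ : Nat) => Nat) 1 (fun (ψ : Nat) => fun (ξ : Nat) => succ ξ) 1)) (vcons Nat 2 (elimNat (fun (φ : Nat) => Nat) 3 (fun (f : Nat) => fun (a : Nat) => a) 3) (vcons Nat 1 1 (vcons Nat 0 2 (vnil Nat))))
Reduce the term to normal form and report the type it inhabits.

resulting normal form:
  1
the term's type:
  Nat
observation: the first redex contracted is an elimVec iota-redex; the normal form is reached in 16 normal-order steps.


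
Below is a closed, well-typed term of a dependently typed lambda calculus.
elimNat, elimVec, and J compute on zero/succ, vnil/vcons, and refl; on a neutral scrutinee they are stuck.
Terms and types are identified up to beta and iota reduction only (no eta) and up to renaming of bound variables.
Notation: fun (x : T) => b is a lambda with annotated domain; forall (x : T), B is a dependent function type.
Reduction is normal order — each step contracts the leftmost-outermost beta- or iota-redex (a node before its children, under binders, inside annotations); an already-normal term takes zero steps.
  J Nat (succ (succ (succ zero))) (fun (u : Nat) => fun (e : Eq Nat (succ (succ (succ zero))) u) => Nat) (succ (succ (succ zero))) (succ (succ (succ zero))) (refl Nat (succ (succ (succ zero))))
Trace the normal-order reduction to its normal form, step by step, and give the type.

normal-order reduction sequence:
  J Nat (succ (succ (succ zero))) (fun (u : Nat) => fun (e : Eq Nat (succ (succ (succ zero))) u) => Nat) (succ (succ (succ zero))) (succ (succ (succ zero))) (refl Nat (succ (succ (succ zero))))
  ~> succ (succ (succ zero))
the term's type:
  Nat


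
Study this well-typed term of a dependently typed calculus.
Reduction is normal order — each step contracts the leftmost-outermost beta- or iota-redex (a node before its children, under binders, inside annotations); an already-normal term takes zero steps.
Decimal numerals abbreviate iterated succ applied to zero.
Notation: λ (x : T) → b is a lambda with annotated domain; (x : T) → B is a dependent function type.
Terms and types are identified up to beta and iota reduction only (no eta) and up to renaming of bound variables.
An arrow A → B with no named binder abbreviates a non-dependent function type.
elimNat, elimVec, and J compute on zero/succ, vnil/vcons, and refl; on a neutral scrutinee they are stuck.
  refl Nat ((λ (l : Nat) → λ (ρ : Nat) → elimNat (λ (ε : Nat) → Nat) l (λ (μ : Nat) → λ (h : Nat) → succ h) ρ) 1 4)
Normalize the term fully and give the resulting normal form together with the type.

resulting normal form:
  refl Nat 5
the term's type:
  Eq Nat 5 5
observation: the term reaches its normal form after 15 normal-order steps.


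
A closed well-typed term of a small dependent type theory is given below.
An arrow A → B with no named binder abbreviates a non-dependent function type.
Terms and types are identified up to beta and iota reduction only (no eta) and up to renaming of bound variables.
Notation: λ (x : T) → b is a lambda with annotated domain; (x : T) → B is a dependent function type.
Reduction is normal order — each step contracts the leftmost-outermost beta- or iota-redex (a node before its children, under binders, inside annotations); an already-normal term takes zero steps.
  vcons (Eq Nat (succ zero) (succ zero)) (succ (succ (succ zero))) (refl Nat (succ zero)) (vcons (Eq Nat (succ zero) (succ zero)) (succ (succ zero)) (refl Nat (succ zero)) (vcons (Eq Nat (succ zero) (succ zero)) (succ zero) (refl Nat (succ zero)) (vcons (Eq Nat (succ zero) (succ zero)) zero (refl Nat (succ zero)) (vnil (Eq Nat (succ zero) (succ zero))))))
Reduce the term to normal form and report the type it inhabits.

normal form:
  vcons (Eq Nat (succ zero) (succ zero)) (succ (succ (succ zero))) (refl Nat (succ zero)) (vcons (Eq Nat (succ zero) (succ zero)) (succ (succ zero)) (refl Nat (succ zero)) (vcons (Eq Nat (succ zero) (succ zero)) (succ zero) (refl Nat (succ zero)) (vcons (Eq Nat (succ zero) (succ zero)) zero (refl Nat (succ zero)) (vnil (Eq Nat (succ zero) (succ zero))))))
type:
  Vec (Eq Nat (succ zero) (succ zero)) (succ (succ (succ (succ zero))))
observation: no redex remains anywhere in the term; it is its own normal form.


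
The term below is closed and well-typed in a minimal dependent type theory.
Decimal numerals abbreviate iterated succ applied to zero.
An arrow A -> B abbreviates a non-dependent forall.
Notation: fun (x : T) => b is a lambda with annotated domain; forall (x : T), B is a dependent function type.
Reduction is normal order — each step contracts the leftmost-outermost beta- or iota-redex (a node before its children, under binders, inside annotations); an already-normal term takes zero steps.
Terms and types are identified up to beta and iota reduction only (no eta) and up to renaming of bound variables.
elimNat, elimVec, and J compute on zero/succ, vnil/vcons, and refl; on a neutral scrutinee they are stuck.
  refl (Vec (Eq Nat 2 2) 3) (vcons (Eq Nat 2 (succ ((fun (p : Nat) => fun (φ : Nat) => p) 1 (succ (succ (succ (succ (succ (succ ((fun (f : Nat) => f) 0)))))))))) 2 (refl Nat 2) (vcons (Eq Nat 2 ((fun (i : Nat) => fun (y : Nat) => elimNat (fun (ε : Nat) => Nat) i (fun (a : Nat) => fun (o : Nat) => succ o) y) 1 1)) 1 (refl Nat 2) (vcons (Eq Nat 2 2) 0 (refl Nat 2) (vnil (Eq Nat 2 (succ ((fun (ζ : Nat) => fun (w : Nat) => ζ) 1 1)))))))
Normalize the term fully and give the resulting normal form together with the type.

reduced normal form:
  refl (Vec (Eq Nat 2 2) 3) (vcons (Eq Nat 2 2) 2 (refl Nat 2) (vcons (Eq Nat 2 2) 1 (refl Nat 2) (vcons (Eq Nat 2 2) 0 (refl Nat 2) (vnil (Eq Nat 2 2)))))
the term's type:
  Eq (Vec (Eq Nat 2 2) 3) (vcons (Eq Nat 2 2) 2 (refl Nat 2) (vcons (Eq Nat 2 2) 1 (refl Nat 2) (vcons (Eq Nat 2 2) 0 (refl Nat 2) (vnil (Eq Nat 2 2))))) (vcons (Eq Nat 2 2) 2 (refl Nat 2) (vcons (Eq Nat 2 2) 1 (refl Nat 2) (vcons (Eq Nat 2 2) 0 (refl Nat 2) (vnil (Eq Nat 2 2)))))
observation: the leftmost-outermost redex is a beta-redex, and normalization takes 10 steps.


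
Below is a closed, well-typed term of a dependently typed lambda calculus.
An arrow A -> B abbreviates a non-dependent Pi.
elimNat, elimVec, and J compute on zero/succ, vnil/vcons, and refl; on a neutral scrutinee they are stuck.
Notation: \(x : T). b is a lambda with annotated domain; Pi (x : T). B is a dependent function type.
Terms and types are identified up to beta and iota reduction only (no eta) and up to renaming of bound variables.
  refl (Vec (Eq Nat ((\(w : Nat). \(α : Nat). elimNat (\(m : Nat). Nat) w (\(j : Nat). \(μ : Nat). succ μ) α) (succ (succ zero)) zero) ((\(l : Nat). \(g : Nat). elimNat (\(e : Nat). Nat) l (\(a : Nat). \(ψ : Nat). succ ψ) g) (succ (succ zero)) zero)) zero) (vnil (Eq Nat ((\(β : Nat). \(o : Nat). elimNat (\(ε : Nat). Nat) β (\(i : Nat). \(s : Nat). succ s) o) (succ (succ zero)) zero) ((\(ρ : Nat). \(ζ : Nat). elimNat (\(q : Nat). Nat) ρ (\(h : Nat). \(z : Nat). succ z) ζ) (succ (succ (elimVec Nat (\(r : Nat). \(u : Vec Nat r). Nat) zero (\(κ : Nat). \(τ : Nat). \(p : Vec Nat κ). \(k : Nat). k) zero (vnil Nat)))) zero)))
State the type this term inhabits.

inferred type:
  Eq (Vec (Eq Nat (succ (succ zero)) (succ (succ zero))) zero) (vnil (Eq Nat (succ (succ zero)) (succ (succ zero)))) (vnil (Eq Nat (succ (succ zero)) (succ (succ zero))))


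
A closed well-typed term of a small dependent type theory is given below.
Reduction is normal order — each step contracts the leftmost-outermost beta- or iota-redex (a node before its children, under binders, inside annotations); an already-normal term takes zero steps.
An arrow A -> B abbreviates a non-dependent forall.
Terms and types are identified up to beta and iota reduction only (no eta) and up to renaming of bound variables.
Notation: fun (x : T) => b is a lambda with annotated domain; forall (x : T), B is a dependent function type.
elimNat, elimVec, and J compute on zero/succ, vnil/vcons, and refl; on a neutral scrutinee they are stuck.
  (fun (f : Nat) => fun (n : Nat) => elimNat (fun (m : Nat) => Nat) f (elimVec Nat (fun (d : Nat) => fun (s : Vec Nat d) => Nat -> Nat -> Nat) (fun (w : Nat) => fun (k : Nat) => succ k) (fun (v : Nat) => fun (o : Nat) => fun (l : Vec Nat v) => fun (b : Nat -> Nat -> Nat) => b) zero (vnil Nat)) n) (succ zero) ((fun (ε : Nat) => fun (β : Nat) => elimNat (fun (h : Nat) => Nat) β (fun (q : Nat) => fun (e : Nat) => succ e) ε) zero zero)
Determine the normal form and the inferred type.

normal form:
  succ zero
inferred type:
  Nat
observation: reduction starts at a beta-redex, and 7 normal-order steps reach the normal form.


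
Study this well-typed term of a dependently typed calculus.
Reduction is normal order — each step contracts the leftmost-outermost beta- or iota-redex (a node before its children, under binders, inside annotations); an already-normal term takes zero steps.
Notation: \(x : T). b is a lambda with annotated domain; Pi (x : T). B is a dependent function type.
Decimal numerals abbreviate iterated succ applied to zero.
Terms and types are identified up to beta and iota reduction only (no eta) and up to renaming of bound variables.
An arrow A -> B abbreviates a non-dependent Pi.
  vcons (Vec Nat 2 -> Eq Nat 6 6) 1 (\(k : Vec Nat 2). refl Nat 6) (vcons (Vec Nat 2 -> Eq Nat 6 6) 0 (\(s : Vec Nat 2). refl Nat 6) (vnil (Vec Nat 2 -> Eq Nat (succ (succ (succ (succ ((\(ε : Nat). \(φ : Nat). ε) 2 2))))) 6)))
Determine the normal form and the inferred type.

normal form:
  vcons (Vec Nat 2 -> Eq Nat 6 6) 1 (\(k : Vec Nat 2). refl Nat 6) (vcons (Vec Nat 2 -> Eq Nat 6 6) 0 (\(s : Vec Nat 2). refl Nat 6) (vnil (Vec Nat 2 -> Eq Nat 6 6)))
the term's type:
  Vec (Vec Nat 2 -> Eq Nat 6 6) 2


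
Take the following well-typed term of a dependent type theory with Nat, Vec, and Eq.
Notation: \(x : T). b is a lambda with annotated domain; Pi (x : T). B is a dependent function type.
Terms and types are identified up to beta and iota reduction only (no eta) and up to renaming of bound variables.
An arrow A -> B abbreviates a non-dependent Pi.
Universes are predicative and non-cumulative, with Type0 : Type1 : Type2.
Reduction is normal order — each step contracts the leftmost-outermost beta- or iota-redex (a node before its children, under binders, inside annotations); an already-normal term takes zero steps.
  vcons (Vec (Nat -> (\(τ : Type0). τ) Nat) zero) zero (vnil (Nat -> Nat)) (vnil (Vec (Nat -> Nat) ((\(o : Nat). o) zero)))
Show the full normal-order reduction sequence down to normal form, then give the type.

reduction (normal order):
  vcons (Vec (Nat -> (\(τ : Type0). τ) Nat) zero) zero (vnil (Nat -> Nat)) (vnil (Vec (Nat -> Nat) ((\(o : Nat). o) zero)))
  ~> vcons (Vec (Nat -> Nat) zero) zero (vnil (Nat -> Nat)) (vnil (Vec (Nat -> Nat) ((\(τ : Nat). τ) zero)))
  ~> vcons (Vec (Nat -> Nat) zero) zero (vnil (Nat -> Nat)) (vnil (Vec (Nat -> Nat) zero))
inferred type:
  Vec (Vec (Nat -> Nat) zero) (succ zero)


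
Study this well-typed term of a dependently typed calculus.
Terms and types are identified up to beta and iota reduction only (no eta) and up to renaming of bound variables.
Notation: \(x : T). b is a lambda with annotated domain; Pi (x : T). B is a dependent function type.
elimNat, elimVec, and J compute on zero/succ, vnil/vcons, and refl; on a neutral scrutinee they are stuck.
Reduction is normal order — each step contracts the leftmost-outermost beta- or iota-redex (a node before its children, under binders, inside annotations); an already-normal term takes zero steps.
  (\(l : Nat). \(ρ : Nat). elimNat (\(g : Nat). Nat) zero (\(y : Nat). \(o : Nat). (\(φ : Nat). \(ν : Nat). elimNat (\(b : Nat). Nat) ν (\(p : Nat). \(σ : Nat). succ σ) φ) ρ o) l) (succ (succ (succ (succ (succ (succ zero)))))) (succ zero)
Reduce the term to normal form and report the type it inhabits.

normal form:
  succ (succ (succ (succ (succ (succ zero)))))
type:
  Nat


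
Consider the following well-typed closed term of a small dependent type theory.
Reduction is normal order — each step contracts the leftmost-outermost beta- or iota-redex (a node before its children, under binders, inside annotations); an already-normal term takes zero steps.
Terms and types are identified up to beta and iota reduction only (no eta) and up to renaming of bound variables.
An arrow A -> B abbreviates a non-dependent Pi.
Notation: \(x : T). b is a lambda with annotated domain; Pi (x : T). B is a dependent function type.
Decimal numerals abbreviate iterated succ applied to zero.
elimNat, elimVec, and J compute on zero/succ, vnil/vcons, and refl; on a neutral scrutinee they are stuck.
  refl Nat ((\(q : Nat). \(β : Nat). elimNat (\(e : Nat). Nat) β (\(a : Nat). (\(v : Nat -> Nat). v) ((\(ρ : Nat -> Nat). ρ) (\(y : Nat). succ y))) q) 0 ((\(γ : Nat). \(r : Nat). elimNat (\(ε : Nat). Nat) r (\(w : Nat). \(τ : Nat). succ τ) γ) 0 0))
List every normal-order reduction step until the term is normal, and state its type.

normal-order reduction:
  refl Nat ((\(q : Nat). \(β : Nat). elimNat (\(e : Nat). Nat) β (\(a : Nat). (\(v : Nat -> Nat). v) ((\(ρ : Nat -> Nat). ρ) (\(y : Nat). succ y))) q) 0 ((\(γ : Nat). \(r : Nat). elimNat (\(ε : Nat). Nat) r (\(w : Nat). \(τ : Nat). succ τ) γ) 0 0))
  ~> refl Nat ((\(q : Nat). elimNat (\(β : Nat). Nat) q (\(e : Nat). (\(a : Nat -> Nat). a) ((\(v : Nat -> Nat). v) (\(ρ : Nat). succ ρ))) 0) ((\(y : Nat). \(γ : Nat). elimNat (\(r : Nat). Nat) γ (\(ε : Nat). \(w : Nat). succ w) y) 0 0))
  ~> refl Nat (elimNat (\(q : Nat). Nat) ((\(β : Nat). \(e : Nat). elimNat (\(a : Nat). Nat) e (\(v : Nat). \(ρ : Nat). succ ρ) β) 0 0) (\(y : Nat). (\(γ : Nat -> Nat). γ) ((\(r : Nat -> Nat). r) (\(ε : Nat). succ ε))) 0)
  ~> refl Nat ((\(q : Nat). \(β : Nat). elimNat (\(e : Nat). Nat) β (\(a : Nat). \(v : Nat). succ v) q) 0 0)
  ~> refl Nat ((\(q : Nat). elimNat (\(β : Nat). Nat) q (\(e : Nat). \(a : Nat). succ a) 0) 0)
  ~> refl Nat (elimNat (\(q : Nat). Nat) 0 (\(β : Nat). \(e : Nat). succ e) 0)
  ~> refl Nat 0
type:
  Eq Nat 0 0


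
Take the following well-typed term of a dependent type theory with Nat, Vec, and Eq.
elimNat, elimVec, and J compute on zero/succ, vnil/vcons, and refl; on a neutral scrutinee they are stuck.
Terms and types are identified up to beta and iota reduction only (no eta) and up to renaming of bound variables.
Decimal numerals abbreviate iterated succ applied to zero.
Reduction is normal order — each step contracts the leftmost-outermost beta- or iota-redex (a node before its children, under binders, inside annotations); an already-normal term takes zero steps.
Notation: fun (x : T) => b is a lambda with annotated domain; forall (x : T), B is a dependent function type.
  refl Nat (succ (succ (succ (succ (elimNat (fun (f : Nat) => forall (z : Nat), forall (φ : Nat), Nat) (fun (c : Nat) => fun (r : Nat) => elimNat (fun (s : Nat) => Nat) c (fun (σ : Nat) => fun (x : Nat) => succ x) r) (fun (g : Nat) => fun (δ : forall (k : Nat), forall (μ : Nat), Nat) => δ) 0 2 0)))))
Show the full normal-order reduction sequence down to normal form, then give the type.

reduction (normal order):
  refl Nat (succ (succ (succ (succ (elimNat (fun (f : Nat) => forall (z : Nat), forall (φ : Nat), Nat) (fun (c : Nat) => fun (r : Nat) => elimNat (fun (s : Nat) => Nat) c (fun (σ : Nat) => fun (x : Nat) => succ x) r) (fun (g : Nat) => fun (δ : forall (k : Nat), forall (μ : Nat), Nat) => δ) 0 2 0)))))
  ~> refl Nat (succ (succ (succ (succ ((fun (f : Nat) => fun (z : Nat) => elimNat (fun (φ : Nat) => Nat) f (fun (c : Nat) => fun (r : Nat) => succ r) z) 2 0)))))
  ~> refl Nat (succ (succ (succ (succ ((fun (f : Nat) => elimNat (fun (z : Nat) => Nat) 2 (fun (φ : Nat) => fun (c : Nat) => succ c) f) 0)))))
  ~> refl Nat (succ (succ (succ (succ (elimNat (fun (f : Nat) => Nat) 2 (fun (z : Nat) => fun (φ : Nat) => succ φ) 0)))))
  ~> refl Nat 6
type:
  Eq Nat 6 6


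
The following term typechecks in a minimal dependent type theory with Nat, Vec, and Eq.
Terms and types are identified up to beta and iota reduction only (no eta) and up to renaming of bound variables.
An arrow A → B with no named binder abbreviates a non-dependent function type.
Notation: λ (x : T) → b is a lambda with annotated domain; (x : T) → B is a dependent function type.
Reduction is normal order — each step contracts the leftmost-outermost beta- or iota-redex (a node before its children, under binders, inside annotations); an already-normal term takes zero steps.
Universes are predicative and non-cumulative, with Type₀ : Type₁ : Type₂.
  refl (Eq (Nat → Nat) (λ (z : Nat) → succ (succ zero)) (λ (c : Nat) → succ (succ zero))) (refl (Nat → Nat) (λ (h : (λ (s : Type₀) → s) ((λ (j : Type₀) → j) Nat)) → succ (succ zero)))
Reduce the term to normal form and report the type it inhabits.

reduced normal form:
  refl (Eq (Nat → Nat) (λ (z : Nat) → succ (succ zero)) (λ (c : Nat) → succ (succ zero))) (refl (Nat → Nat) (λ (h : Nat) → succ (succ zero)))
the term's type:
  Eq (Eq (Nat → Nat) (λ (z : Nat) → succ (succ zero)) (λ (c : Nat) → succ (succ zero))) (refl (Nat → Nat) (λ (h : Nat) → succ (succ zero))) (refl (Nat → Nat) (λ (s : Nat) → succ (succ zero)))


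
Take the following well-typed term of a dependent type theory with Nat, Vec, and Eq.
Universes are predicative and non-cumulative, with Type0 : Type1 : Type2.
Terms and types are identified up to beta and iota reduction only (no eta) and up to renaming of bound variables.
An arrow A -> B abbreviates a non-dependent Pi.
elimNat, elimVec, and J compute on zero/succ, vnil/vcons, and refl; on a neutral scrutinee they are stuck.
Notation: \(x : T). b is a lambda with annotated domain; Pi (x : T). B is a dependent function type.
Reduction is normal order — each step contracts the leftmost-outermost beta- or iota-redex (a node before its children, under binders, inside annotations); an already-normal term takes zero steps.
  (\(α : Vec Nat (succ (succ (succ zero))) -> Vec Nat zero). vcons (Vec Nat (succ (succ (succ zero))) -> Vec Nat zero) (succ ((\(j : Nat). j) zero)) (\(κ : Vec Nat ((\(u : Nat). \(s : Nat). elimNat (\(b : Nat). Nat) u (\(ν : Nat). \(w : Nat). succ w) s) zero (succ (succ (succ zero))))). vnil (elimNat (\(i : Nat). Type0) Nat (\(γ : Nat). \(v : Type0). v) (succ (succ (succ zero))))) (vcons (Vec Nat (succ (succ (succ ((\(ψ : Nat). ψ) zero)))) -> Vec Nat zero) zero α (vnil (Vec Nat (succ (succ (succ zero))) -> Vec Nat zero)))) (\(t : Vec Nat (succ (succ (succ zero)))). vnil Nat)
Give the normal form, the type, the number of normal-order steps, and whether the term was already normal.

normal form:
  vcons (Vec Nat (succ (succ (succ zero))) -> Vec Nat zero) (succ zero) (\(α : Vec Nat (succ (succ (succ zero)))). vnil Nat) (vcons (Vec Nat (succ (succ (succ zero))) -> Vec Nat zero) zero (\(j : Vec Nat (succ (succ (succ zero)))). vnil Nat) (vnil (Vec Nat (succ (succ (succ zero))) -> Vec Nat zero)))
inferred type:
  Vec (Vec Nat (succ (succ (succ zero))) -> Vec Nat zero) (succ (succ zero))
reduction steps (normal order): 25
term was already normal: no
first redex: a beta-redex


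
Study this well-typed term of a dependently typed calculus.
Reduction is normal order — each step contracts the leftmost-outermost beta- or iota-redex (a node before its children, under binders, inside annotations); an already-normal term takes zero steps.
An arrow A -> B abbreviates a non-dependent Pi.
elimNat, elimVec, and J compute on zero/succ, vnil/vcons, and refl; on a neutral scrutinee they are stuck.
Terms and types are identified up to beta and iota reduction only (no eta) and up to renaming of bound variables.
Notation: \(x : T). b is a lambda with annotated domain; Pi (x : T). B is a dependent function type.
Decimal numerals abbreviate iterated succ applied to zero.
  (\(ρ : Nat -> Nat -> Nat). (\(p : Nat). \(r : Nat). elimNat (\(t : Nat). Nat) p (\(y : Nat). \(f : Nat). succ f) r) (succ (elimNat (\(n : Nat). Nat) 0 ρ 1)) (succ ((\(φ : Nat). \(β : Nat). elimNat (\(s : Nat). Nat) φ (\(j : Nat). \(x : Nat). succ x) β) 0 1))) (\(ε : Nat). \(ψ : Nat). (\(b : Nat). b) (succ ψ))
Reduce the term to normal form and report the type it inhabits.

normal form:
  4
the term's type:
  Nat


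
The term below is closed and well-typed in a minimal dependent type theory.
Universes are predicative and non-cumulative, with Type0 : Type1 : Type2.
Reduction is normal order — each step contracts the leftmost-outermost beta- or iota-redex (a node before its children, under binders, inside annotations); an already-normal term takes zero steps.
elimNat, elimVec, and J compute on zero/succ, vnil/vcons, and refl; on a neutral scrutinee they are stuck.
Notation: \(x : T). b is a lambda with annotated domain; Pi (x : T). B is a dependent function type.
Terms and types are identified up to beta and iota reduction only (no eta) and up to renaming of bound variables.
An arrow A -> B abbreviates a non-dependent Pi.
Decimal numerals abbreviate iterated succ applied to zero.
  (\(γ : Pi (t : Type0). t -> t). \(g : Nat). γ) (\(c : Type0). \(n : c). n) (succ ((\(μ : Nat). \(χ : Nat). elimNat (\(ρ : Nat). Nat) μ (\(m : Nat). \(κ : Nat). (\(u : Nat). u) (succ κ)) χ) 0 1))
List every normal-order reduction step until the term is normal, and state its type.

normal-order reduction sequence:
  (\(γ : Pi (t : Type0). t -> t). \(g : Nat). γ) (\(c : Type0). \(n : c). n) (succ ((\(μ : Nat). \(χ : Nat). elimNat (\(ρ : Nat). Nat) μ (\(m : Nat). \(κ : Nat). (\(u : Nat). u) (succ κ)) χ) 0 1))
  ~> (\(γ : Nat). \(t : Type0). \(g : t). g) (succ ((\(c : Nat). \(n : Nat). elimNat (\(μ : Nat). Nat) c (\(χ : Nat). \(ρ : Nat). (\(m : Nat). m) (succ ρ)) n) 0 1))
  ~> \(γ : Type0). \(t : γ). t
the term's type:
  Pi (γ : Type0). γ -> γ


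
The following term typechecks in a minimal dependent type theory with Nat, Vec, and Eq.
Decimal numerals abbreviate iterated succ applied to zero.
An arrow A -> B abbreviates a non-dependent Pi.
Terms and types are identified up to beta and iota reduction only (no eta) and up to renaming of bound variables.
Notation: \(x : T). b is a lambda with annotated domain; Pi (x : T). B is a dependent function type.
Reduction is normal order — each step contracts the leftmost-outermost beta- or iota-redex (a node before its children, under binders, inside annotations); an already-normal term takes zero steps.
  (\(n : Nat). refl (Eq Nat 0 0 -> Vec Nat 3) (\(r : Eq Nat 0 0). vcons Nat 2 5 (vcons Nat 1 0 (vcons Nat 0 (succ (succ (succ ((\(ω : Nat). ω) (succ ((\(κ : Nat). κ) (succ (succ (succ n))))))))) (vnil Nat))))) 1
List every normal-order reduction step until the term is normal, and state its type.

normal-order reduction sequence:
  (\(n : Nat). refl (Eq Nat 0 0 -> Vec Nat 3) (\(r : Eq Nat 0 0). vcons Nat 2 5 (vcons Nat 1 0 (vcons Nat 0 (succ (succ (succ ((\(ω : Nat). ω) (succ ((\(κ : Nat). κ) (succ (succ (succ n))))))))) (vnil Nat))))) 1
  ~> refl (Eq Nat 0 0 -> Vec Nat 3) (\(n : Eq Nat 0 0). vcons Nat 2 5 (vcons Nat 1 0 (vcons Nat 0 (succ (succ (succ ((\(r : Nat). r) (succ ((\(ω : Nat). ω) 4)))))) (vnil Nat))))
  ~> refl (Eq Nat 0 0 -> Vec Nat 3) (\(n : Eq Nat 0 0). vcons Nat 2 5 (vcons Nat 1 0 (vcons Nat 0 (succ (succ (succ (succ ((\(r : Nat). r) 4))))) (vnil Nat))))
  ~> refl (Eq Nat 0 0 -> Vec Nat 3) (\(n : Eq Nat 0 0). vcons Nat 2 5 (vcons Nat 1 0 (vcons Nat 0 8 (vnil Nat))))
the term's type:
  Eq (Eq Nat 0 0 -> Vec Nat 3) (\(n : Eq Nat 0 0). vcons Nat 2 5 (vcons Nat 1 0 (vcons Nat 0 8 (vnil Nat)))) (\(r : Eq Nat 0 0). vcons Nat 2 5 (vcons Nat 1 0 (vcons Nat 0 8 (vnil Nat))))


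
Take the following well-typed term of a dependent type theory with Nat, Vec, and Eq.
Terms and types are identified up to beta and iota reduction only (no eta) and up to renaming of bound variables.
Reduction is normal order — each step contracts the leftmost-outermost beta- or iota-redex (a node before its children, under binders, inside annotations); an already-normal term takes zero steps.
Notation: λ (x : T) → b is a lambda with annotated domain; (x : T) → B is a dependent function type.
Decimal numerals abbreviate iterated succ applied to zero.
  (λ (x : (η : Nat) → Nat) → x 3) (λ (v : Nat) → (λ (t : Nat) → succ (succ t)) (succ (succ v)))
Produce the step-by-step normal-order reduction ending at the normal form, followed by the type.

normal-order reduction sequence:
  (λ (x : (η : Nat) → Nat) → x 3) (λ (v : Nat) → (λ (t : Nat) → succ (succ t)) (succ (succ v)))
  ~> (λ (x : Nat) → (λ (η : Nat) → succ (succ η)) (succ (succ x))) 3
  ~> (λ (x : Nat) → succ (succ x)) 5
  ~> 7
type:
  Nat


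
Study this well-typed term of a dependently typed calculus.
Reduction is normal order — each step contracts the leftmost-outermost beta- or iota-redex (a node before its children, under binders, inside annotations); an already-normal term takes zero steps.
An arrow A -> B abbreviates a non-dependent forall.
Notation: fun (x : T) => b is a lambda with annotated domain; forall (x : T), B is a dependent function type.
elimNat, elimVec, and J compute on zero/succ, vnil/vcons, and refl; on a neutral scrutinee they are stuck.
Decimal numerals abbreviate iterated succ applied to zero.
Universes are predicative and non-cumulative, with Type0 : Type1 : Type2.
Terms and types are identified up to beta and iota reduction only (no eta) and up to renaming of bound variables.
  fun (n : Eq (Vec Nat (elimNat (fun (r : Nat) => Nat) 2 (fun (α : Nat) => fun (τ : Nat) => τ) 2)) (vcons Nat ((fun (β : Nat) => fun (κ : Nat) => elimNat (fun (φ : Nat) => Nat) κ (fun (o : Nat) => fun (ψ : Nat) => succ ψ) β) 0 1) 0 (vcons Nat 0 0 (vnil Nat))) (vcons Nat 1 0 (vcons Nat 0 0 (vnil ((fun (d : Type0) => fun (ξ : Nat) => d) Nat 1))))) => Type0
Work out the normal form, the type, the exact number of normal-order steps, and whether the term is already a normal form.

resulting normal form:
  fun (n : Eq (Vec Nat 2) (vcons Nat 1 0 (vcons Nat 0 0 (vnil Nat))) (vcons Nat 1 0 (vcons Nat 0 0 (vnil Nat)))) => Type0
type:
  Eq (Vec Nat 2) (vcons Nat 1 0 (vcons Nat 0 0 (vnil Nat))) (vcons Nat 1 0 (vcons Nat 0 0 (vnil Nat))) -> Type1
steps to reach normal form (normal order): 12
already normal: no
first contracted redex: an elimNat iota-redex


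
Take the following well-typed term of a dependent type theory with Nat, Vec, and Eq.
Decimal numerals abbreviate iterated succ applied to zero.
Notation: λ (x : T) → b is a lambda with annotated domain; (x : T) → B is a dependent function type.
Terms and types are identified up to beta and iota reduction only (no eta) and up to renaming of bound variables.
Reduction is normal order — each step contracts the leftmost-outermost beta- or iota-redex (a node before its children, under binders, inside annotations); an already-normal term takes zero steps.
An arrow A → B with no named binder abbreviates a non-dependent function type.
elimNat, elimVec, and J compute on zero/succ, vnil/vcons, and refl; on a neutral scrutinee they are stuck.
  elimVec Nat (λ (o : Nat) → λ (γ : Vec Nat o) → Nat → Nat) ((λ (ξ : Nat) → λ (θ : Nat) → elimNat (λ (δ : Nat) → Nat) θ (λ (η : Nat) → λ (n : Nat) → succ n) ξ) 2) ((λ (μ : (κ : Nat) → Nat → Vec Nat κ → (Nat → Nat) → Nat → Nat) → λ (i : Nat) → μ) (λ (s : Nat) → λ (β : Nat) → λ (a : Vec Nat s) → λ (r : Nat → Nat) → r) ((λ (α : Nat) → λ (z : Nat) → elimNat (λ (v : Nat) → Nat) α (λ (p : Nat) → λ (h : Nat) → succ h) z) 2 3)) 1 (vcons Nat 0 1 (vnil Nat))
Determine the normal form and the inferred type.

resulting normal form:
  λ (o : Nat) → succ (succ o)
inferred type:
  Nat → Nat


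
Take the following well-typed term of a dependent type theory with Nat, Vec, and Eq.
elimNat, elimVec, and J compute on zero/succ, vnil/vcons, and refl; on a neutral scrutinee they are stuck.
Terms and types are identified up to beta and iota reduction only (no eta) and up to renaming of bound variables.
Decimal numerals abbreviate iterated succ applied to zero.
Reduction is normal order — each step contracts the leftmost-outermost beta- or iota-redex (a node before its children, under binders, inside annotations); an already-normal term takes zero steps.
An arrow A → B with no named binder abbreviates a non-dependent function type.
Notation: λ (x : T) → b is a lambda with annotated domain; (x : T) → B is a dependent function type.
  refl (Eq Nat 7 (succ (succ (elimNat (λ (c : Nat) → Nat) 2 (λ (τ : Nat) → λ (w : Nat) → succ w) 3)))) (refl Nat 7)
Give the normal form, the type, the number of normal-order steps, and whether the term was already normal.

reduced normal form:
  refl (Eq Nat 7 7) (refl Nat 7)
inferred type:
  Eq (Eq Nat 7 7) (refl Nat 7) (refl Nat 7)
normal-order step count: 10
started in normal form: no
first redex: an elimNat iota-redex


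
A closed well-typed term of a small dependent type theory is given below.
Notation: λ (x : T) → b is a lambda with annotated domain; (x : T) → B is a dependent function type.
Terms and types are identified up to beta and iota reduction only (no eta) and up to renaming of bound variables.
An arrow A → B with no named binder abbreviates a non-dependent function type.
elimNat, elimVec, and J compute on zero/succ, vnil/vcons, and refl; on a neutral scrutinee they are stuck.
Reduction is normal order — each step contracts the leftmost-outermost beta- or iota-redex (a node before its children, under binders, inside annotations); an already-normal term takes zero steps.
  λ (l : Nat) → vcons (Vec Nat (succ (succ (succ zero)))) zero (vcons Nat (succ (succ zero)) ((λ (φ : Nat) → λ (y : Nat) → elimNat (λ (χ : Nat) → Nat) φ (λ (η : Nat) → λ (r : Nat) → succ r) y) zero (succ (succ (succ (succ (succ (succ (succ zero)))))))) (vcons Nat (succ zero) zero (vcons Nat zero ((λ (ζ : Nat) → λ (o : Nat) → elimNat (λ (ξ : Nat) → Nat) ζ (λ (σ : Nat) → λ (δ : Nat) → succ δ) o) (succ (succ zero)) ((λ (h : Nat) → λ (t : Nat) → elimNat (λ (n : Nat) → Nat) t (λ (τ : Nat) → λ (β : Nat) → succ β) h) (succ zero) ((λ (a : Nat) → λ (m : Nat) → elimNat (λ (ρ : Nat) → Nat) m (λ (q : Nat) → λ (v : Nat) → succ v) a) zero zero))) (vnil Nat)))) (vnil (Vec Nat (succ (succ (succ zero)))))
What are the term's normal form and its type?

normal form:
  λ (l : Nat) → vcons (Vec Nat (succ (succ (succ zero)))) zero (vcons Nat (succ (succ zero)) (succ (succ (succ (succ (succ (succ (succ zero))))))) (vcons Nat (succ zero) zero (vcons Nat zero (succ (succ (succ zero))) (vnil Nat)))) (vnil (Vec Nat (succ (succ (succ zero)))))
the term's type:
  Nat → Vec (Vec Nat (succ (succ (succ zero)))) (succ zero)


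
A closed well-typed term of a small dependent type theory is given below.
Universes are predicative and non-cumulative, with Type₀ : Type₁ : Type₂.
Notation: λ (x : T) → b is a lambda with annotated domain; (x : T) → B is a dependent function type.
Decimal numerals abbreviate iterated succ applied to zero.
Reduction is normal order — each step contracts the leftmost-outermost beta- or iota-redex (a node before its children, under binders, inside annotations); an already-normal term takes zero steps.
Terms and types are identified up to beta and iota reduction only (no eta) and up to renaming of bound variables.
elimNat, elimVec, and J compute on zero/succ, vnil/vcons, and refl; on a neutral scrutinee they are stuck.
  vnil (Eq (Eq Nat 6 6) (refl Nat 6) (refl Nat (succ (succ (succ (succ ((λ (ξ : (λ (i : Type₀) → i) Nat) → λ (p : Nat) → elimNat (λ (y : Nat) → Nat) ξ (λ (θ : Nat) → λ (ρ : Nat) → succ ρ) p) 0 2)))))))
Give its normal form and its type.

resulting normal form:
  vnil (Eq (Eq Nat 6 6) (refl Nat 6) (refl Nat 6))
type:
  Vec (Eq (Eq Nat 6 6) (refl Nat 6) (refl Nat 6)) 0


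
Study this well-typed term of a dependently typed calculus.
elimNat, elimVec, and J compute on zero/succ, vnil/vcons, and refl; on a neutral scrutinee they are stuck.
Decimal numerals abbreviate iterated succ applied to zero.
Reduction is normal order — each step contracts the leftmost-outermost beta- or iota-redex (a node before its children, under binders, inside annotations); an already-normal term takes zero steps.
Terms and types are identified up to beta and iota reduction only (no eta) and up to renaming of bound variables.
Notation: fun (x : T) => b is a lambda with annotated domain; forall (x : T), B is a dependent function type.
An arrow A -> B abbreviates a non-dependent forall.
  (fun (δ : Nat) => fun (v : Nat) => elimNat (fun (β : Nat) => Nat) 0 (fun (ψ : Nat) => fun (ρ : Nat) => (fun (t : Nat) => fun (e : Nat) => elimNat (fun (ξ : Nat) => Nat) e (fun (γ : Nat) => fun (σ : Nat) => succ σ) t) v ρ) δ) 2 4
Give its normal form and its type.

normal form:
  8
type:
  Nat
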